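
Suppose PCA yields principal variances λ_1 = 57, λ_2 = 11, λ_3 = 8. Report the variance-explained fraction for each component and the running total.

Step 1 — total variance = trace(Sigma) = Σ λ_i = 57 + 11 + 8 = 76.

Step 2 — fraction explained by component i = λ_i / Σ λ:
  PC1: 57/76 = 0.75
  PC2: 11/76 = 0.1447
  PC3: 8/76 = 0.1053

Step 3 — cumulative fraction after k components = (λ_1 + ... + λ_k) / Σ λ:
  k = 1: 57/76 = 0.75
  k = 2: (57 + 11)/76 = 68/76 = 0.8947
  k = 3: (57 + 11 + 8)/76 = 76/76 = 1

Summary (fraction, with percent):

explained: PC1 0.75 (75%), PC2 0.1447 (14.47%), PC3 0.1053 (10.53%);  cumulative: 0.75, 0.8947, 1


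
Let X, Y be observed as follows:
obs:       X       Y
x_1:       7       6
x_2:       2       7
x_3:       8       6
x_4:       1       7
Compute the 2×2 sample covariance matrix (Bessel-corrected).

Step 1 — column means:
  mean(X) = (7 + 2 + 8 + 1) / 4 = 18/4 = 4.5
  mean(Y) = (6 + 7 + 6 + 7) / 4 = 26/4 = 6.5

Step 2 — sample covariance S[i,j] = (1/(n-1)) · Σ_k (x_{k,i} - mean_i) · (x_{k,j} - mean_j), with n-1 = 3.
  S[X,X] = ((2.5)·(2.5) + (-2.5)·(-2.5) + (3.5)·(3.5) + (-3.5)·(-3.5)) / 3 = 37/3 = 12.3333
  S[X,Y] = ((2.5)·(-0.5) + (-2.5)·(0.5) + (3.5)·(-0.5) + (-3.5)·(0.5)) / 3 = -6/3 = -2
  S[Y,Y] = ((-0.5)·(-0.5) + (0.5)·(0.5) + (-0.5)·(-0.5) + (0.5)·(0.5)) / 3 = 1/3 = 0.3333

S is symmetric (S[j,i] = S[i,j]). Assembling:

S = [[12.3333, -2],
 [-2, 0.3333]]


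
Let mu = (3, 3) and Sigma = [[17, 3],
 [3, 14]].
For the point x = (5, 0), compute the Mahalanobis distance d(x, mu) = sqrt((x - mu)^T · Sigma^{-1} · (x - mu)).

Step 1 — centre the observation: (x - mu) = (2, -3).

Step 2 — invert Sigma. det(Sigma) = 17·14 - (3)² = 229.
  Sigma^{-1} = (1/det) · [[d, -b], [-b, a]] = [[0.0611, -0.0131],
 [-0.0131, 0.0742]].

Step 3 — form the quadratic (x - mu)^T · Sigma^{-1} · (x - mu):
  Sigma^{-1} · (x - mu) = (0.1616, -0.2489).
  (x - mu)^T · [Sigma^{-1} · (x - mu)] = (2)·(0.1616) + (-3)·(-0.2489) = 1.0699.

Step 4 — take square root: d = √(1.0699) ≈ 1.0343.

d(x, mu) = √(1.0699) ≈ 1.0343


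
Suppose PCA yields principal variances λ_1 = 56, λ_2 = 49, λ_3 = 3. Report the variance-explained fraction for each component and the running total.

Step 1 — total variance = trace(Sigma) = Σ λ_i = 56 + 49 + 3 = 108.

Step 2 — fraction explained by component i = λ_i / Σ λ:
  PC1: 56/108 = 0.5185
  PC2: 49/108 = 0.4537
  PC3: 3/108 = 0.0278

Step 3 — cumulative fraction after k components = (λ_1 + ... + λ_k) / Σ λ:
  k = 1: 56/108 = 0.5185
  k = 2: (56 + 49)/108 = 105/108 = 0.9722
  k = 3: (56 + 49 + 3)/108 = 108/108 = 1

Summary (fraction, with percent):

explained: PC1 0.5185 (51.85%), PC2 0.4537 (45.37%), PC3 0.0278 (2.78%);  cumulative: 0.5185, 0.9722, 1


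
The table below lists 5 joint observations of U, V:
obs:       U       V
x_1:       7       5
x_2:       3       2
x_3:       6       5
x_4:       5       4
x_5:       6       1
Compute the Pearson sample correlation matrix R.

Step 1 — column means:
  mean(U) = (7 + 3 + 6 + 5 + 6) / 5 = 27/5 = 5.4
  mean(V) = (5 + 2 + 5 + 4 + 1) / 5 = 17/5 = 3.4

Step 2 — sample variances and covariances s[i,j] = (1/(n-1)) · Σ_k (x_{k,i} - mean_i) · (x_{k,j} - mean_j), with n-1 = 4:
  s[U,U] = ((1.6)·(1.6) + (-2.4)·(-2.4) + (0.6)·(0.6) + (-0.4)·(-0.4) + (0.6)·(0.6)) / 4 = 9.2/4 = 2.3
  s[U,V] = ((1.6)·(1.6) + (-2.4)·(-1.4) + (0.6)·(1.6) + (-0.4)·(0.6) + (0.6)·(-2.4)) / 4 = 5.2/4 = 1.3
  s[V,V] = ((1.6)·(1.6) + (-1.4)·(-1.4) + (1.6)·(1.6) + (0.6)·(0.6) + (-2.4)·(-2.4)) / 4 = 13.2/4 = 3.3
  Sample standard deviations s_i = √(s[i,i]):
  s(U) = √(2.3) = 1.5166
  s(V) = √(3.3) = 1.8166

Step 3 — r_{ij} = s_{ij} / (s_i · s_j):
  r[U,U] = 1 (diagonal).
  r[U,V] = 1.3 / (1.5166 · 1.8166) = 1.3 / 2.755 = 0.4719
  r[V,V] = 1 (diagonal).

R is symmetric with unit diagonal. Assembling:

R = [[1, 0.4719],
 [0.4719, 1]]


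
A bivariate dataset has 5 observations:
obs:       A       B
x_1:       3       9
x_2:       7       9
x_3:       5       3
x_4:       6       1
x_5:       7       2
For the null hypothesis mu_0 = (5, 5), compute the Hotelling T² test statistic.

Step 1 — sample mean vector:
  mean(A) = (3 + 7 + 5 + 6 + 7) / 5 = 28/5 = 5.6
  mean(B) = (9 + 9 + 3 + 1 + 2) / 5 = 24/5 = 4.8
  x̄ = (5.6, 4.8),  deviation x̄ - mu_0 = (5.6, 4.8) - (5, 5) = (0.6, -0.2).

Step 2 — sample covariance matrix, S[i,j] = (1/(n-1)) · Σ_k (x_{k,i} - mean_i) · (x_{k,j} - mean_j), divisor n-1 = 4:
  S[A,A] = ((-2.6)·(-2.6) + (1.4)·(1.4) + (-0.6)·(-0.6) + (0.4)·(0.4) + (1.4)·(1.4)) / 4 = 11.2/4 = 2.8
  S[A,B] = ((-2.6)·(4.2) + (1.4)·(4.2) + (-0.6)·(-1.8) + (0.4)·(-3.8) + (1.4)·(-2.8)) / 4 = -9.4/4 = -2.35
  S[B,B] = ((4.2)·(4.2) + (4.2)·(4.2) + (-1.8)·(-1.8) + (-3.8)·(-3.8) + (-2.8)·(-2.8)) / 4 = 60.8/4 = 15.2
  S = [[2.8, -2.35],
 [-2.35, 15.2]].

Step 3 — invert S. det(S) = 2.8·15.2 - (-2.35)² = 37.0375.
  S^{-1} = (1/det) · [[d, -b], [-b, a]] = [[0.4104, 0.0634],
 [0.0634, 0.0756]].

Step 4 — quadratic form (x̄ - mu_0)^T · S^{-1} · (x̄ - mu_0):
  S^{-1} · (x̄ - mu_0) = (0.2335, 0.0229),
  (x̄ - mu_0)^T · [...] = (0.6)·(0.2335) + (-0.2)·(0.0229) = 0.1355.

Step 5 — scale by n: T² = 5 · 0.1355 = 0.6777.

T² ≈ 0.6777


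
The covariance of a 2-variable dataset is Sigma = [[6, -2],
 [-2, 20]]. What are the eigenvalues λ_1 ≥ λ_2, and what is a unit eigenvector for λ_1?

Step 1 — characteristic polynomial of 2×2 Sigma:
  det(Sigma - λI) = λ² - trace · λ + det = 0.
  trace = 6 + 20 = 26, det = 6·20 - (-2)² = 116.
Step 2 — discriminant:
  Δ = trace² - 4·det = 676 - 464 = 212.
Step 3 — eigenvalues:
  λ = (trace ± √Δ)/2 = (26 ± 14.5602)/2,
  λ_1 = 20.2801,  λ_2 = 5.7199.

Step 4 — unit eigenvector for λ_1: solve (Sigma - λ_1 I)v = 0. First row:
  (6 - 20.2801)·v_x + (-2)·v_y = 0, i.e. (-14.2801)·v_x + (-2)·v_y = 0,
  so v ∝ (b, λ_1 - a) = (-2, 14.2801); multiply by -1 so the first entry is positive: u = (2, -14.2801).
  ||u|| = √((2)² + (-14.2801)²) = √(207.9215) ≈ 14.4195,
  v_1 = u/||u|| ≈ (0.1387, -0.9903) (||v_1|| = 1).

λ_1 = 20.2801,  λ_2 = 5.7199;  v_1 ≈ (0.1387, -0.9903)


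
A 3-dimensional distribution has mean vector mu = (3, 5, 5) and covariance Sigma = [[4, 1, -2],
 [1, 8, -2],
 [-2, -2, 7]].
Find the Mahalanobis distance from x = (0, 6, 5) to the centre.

Step 1 — centre the observation: (x - mu) = (-3, 1, 0).

Step 2 — invert Sigma (cofactor / det for 3×3, or solve directly):
  Sigma^{-1} = [[0.2938, -0.0169, 0.0791],
 [-0.0169, 0.1356, 0.0339],
 [0.0791, 0.0339, 0.1751]].

Step 3 — form the quadratic (x - mu)^T · Sigma^{-1} · (x - mu):
  Sigma^{-1} · (x - mu) = (-0.8983, 0.1864, -0.2034).
  (x - mu)^T · [Sigma^{-1} · (x - mu)] = (-3)·(-0.8983) + (1)·(0.1864) + (0)·(-0.2034) = 2.8814.

Step 4 — take square root: d = √(2.8814) ≈ 1.6975.

d(x, mu) = √(2.8814) ≈ 1.6975


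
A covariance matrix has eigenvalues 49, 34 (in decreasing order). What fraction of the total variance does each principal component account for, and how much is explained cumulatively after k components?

Step 1 — total variance = trace(Sigma) = Σ λ_i = 49 + 34 = 83.

Step 2 — fraction explained by component i = λ_i / Σ λ:
  PC1: 49/83 = 0.5904
  PC2: 34/83 = 0.4096

Step 3 — cumulative fraction after k components = (λ_1 + ... + λ_k) / Σ λ:
  k = 1: 49/83 = 0.5904
  k = 2: (49 + 34)/83 = 83/83 = 1

Summary (fraction, with percent):

explained: PC1 0.5904 (59.04%), PC2 0.4096 (40.96%);  cumulative: 0.5904, 1


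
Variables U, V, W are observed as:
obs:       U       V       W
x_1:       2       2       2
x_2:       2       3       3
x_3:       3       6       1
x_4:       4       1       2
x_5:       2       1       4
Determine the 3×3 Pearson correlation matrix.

Step 1 — column means:
  mean(U) = (2 + 2 + 3 + 4 + 2) / 5 = 13/5 = 2.6
  mean(V) = (2 + 3 + 6 + 1 + 1) / 5 = 13/5 = 2.6
  mean(W) = (2 + 3 + 1 + 2 + 4) / 5 = 12/5 = 2.4

Step 2 — sample variances and covariances s[i,j] = (1/(n-1)) · Σ_k (x_{k,i} - mean_i) · (x_{k,j} - mean_j), with n-1 = 4:
  s[U,U] = ((-0.6)·(-0.6) + (-0.6)·(-0.6) + (0.4)·(0.4) + (1.4)·(1.4) + (-0.6)·(-0.6)) / 4 = 3.2/4 = 0.8
  s[U,V] = ((-0.6)·(-0.6) + (-0.6)·(0.4) + (0.4)·(3.4) + (1.4)·(-1.6) + (-0.6)·(-1.6)) / 4 = 0.2/4 = 0.05
  s[U,W] = ((-0.6)·(-0.4) + (-0.6)·(0.6) + (0.4)·(-1.4) + (1.4)·(-0.4) + (-0.6)·(1.6)) / 4 = -2.2/4 = -0.55
  s[V,V] = ((-0.6)·(-0.6) + (0.4)·(0.4) + (3.4)·(3.4) + (-1.6)·(-1.6) + (-1.6)·(-1.6)) / 4 = 17.2/4 = 4.3
  s[V,W] = ((-0.6)·(-0.4) + (0.4)·(0.6) + (3.4)·(-1.4) + (-1.6)·(-0.4) + (-1.6)·(1.6)) / 4 = -6.2/4 = -1.55
  s[W,W] = ((-0.4)·(-0.4) + (0.6)·(0.6) + (-1.4)·(-1.4) + (-0.4)·(-0.4) + (1.6)·(1.6)) / 4 = 5.2/4 = 1.3
  Sample standard deviations s_i = √(s[i,i]):
  s(U) = √(0.8) = 0.8944
  s(V) = √(4.3) = 2.0736
  s(W) = √(1.3) = 1.1402

Step 3 — r_{ij} = s_{ij} / (s_i · s_j):
  r[U,U] = 1 (diagonal).
  r[U,V] = 0.05 / (0.8944 · 2.0736) = 0.05 / 1.8547 = 0.027
  r[U,W] = -0.55 / (0.8944 · 1.1402) = -0.55 / 1.0198 = -0.5393
  r[V,V] = 1 (diagonal).
  r[V,W] = -1.55 / (2.0736 · 1.1402) = -1.55 / 2.3643 = -0.6556
  r[W,W] = 1 (diagonal).

R is symmetric with unit diagonal. Assembling:

R = [[1, 0.027, -0.5393],
 [0.027, 1, -0.6556],
 [-0.5393, -0.6556, 1]]


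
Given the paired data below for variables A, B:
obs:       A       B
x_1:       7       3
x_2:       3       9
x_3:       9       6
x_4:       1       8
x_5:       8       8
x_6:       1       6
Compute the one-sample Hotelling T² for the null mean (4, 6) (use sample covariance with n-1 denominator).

Step 1 — sample mean vector:
  mean(A) = (7 + 3 + 9 + 1 + 8 + 1) / 6 = 29/6 = 4.8333
  mean(B) = (3 + 9 + 6 + 8 + 8 + 6) / 6 = 40/6 = 6.6667
  x̄ = (4.8333, 6.6667),  deviation x̄ - mu_0 = (4.8333, 6.6667) - (4, 6) = (0.8333, 0.6667).

Step 2 — sample covariance matrix, S[i,j] = (1/(n-1)) · Σ_k (x_{k,i} - mean_i) · (x_{k,j} - mean_j), divisor n-1 = 5:
  S[A,A] = ((2.1667)·(2.1667) + (-1.8333)·(-1.8333) + (4.1667)·(4.1667) + (-3.8333)·(-3.8333) + (3.1667)·(3.1667) + (-3.8333)·(-3.8333)) / 5 = 64.8333/5 = 12.9667
  S[A,B] = ((2.1667)·(-3.6667) + (-1.8333)·(2.3333) + (4.1667)·(-0.6667) + (-3.8333)·(1.3333) + (3.1667)·(1.3333) + (-3.8333)·(-0.6667)) / 5 = -13.3333/5 = -2.6667
  S[B,B] = ((-3.6667)·(-3.6667) + (2.3333)·(2.3333) + (-0.6667)·(-0.6667) + (1.3333)·(1.3333) + (1.3333)·(1.3333) + (-0.6667)·(-0.6667)) / 5 = 23.3333/5 = 4.6667
  S = [[12.9667, -2.6667],
 [-2.6667, 4.6667]].

Step 3 — invert S. det(S) = 12.9667·4.6667 - (-2.6667)² = 53.4.
  S^{-1} = (1/det) · [[d, -b], [-b, a]] = [[0.0874, 0.0499],
 [0.0499, 0.2428]].

Step 4 — quadratic form (x̄ - mu_0)^T · S^{-1} · (x̄ - mu_0):
  S^{-1} · (x̄ - mu_0) = (0.1061, 0.2035),
  (x̄ - mu_0)^T · [...] = (0.8333)·(0.1061) + (0.6667)·(0.2035) = 0.2241.

Step 5 — scale by n: T² = 6 · 0.2241 = 1.3446.

T² ≈ 1.3446


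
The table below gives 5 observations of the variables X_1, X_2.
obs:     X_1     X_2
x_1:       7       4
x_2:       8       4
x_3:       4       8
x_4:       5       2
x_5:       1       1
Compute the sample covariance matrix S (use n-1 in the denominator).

Step 1 — column means:
  mean(X_1) = (7 + 8 + 4 + 5 + 1) / 5 = 25/5 = 5
  mean(X_2) = (4 + 4 + 8 + 2 + 1) / 5 = 19/5 = 3.8

Step 2 — sample covariance S[i,j] = (1/(n-1)) · Σ_k (x_{k,i} - mean_i) · (x_{k,j} - mean_j), with n-1 = 4.
  S[X_1,X_1] = ((2)·(2) + (3)·(3) + (-1)·(-1) + (0)·(0) + (-4)·(-4)) / 4 = 30/4 = 7.5
  S[X_1,X_2] = ((2)·(0.2) + (3)·(0.2) + (-1)·(4.2) + (0)·(-1.8) + (-4)·(-2.8)) / 4 = 8/4 = 2
  S[X_2,X_2] = ((0.2)·(0.2) + (0.2)·(0.2) + (4.2)·(4.2) + (-1.8)·(-1.8) + (-2.8)·(-2.8)) / 4 = 28.8/4 = 7.2

S is symmetric (S[j,i] = S[i,j]). Assembling:

S = [[7.5, 2],
 [2, 7.2]]


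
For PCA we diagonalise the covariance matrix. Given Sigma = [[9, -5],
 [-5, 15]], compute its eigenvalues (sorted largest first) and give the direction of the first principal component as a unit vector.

Step 1 — characteristic polynomial of 2×2 Sigma:
  det(Sigma - λI) = λ² - trace · λ + det = 0.
  trace = 9 + 15 = 24, det = 9·15 - (-5)² = 110.
Step 2 — discriminant:
  Δ = trace² - 4·det = 576 - 440 = 136.
Step 3 — eigenvalues:
  λ = (trace ± √Δ)/2 = (24 ± 11.6619)/2,
  λ_1 = 17.831,  λ_2 = 6.169.

Step 4 — unit eigenvector for λ_1: solve (Sigma - λ_1 I)v = 0. First row:
  (9 - 17.831)·v_x + (-5)·v_y = 0, i.e. (-8.831)·v_x + (-5)·v_y = 0,
  so v ∝ (b, λ_1 - a) = (-5, 8.831); multiply by -1 so the first entry is positive: u = (5, -8.831).
  ||u|| = √((5)² + (-8.831)²) = √(102.9857) ≈ 10.1482,
  v_1 = u/||u|| ≈ (0.4927, -0.8702) (||v_1|| = 1).

λ_1 = 17.831,  λ_2 = 6.169;  v_1 ≈ (0.4927, -0.8702)


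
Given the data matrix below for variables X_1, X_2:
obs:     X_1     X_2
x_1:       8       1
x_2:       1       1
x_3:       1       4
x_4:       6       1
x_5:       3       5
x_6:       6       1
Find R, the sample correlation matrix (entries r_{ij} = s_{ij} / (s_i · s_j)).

Step 1 — column means:
  mean(X_1) = (8 + 1 + 1 + 6 + 3 + 6) / 6 = 25/6 = 4.1667
  mean(X_2) = (1 + 1 + 4 + 1 + 5 + 1) / 6 = 13/6 = 2.1667

Step 2 — sample variances and covariances s[i,j] = (1/(n-1)) · Σ_k (x_{k,i} - mean_i) · (x_{k,j} - mean_j), with n-1 = 5:
  s[X_1,X_1] = ((3.8333)·(3.8333) + (-3.1667)·(-3.1667) + (-3.1667)·(-3.1667) + (1.8333)·(1.8333) + (-1.1667)·(-1.1667) + (1.8333)·(1.8333)) / 5 = 42.8333/5 = 8.5667
  s[X_1,X_2] = ((3.8333)·(-1.1667) + (-3.1667)·(-1.1667) + (-3.1667)·(1.8333) + (1.8333)·(-1.1667) + (-1.1667)·(2.8333) + (1.8333)·(-1.1667)) / 5 = -14.1667/5 = -2.8333
  s[X_2,X_2] = ((-1.1667)·(-1.1667) + (-1.1667)·(-1.1667) + (1.8333)·(1.8333) + (-1.1667)·(-1.1667) + (2.8333)·(2.8333) + (-1.1667)·(-1.1667)) / 5 = 16.8333/5 = 3.3667
  Sample standard deviations s_i = √(s[i,i]):
  s(X_1) = √(8.5667) = 2.9269
  s(X_2) = √(3.3667) = 1.8348

Step 3 — r_{ij} = s_{ij} / (s_i · s_j):
  r[X_1,X_1] = 1 (diagonal).
  r[X_1,X_2] = -2.8333 / (2.9269 · 1.8348) = -2.8333 / 5.3704 = -0.5276
  r[X_2,X_2] = 1 (diagonal).

R is symmetric with unit diagonal. Assembling:

R = [[1, -0.5276],
 [-0.5276, 1]]


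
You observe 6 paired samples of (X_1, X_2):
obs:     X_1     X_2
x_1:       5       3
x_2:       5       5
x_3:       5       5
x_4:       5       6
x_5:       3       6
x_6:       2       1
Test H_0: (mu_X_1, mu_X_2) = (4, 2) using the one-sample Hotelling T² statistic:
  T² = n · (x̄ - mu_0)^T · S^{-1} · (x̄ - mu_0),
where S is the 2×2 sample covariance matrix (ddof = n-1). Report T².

Step 1 — sample mean vector:
  mean(X_1) = (5 + 5 + 5 + 5 + 3 + 2) / 6 = 25/6 = 4.1667
  mean(X_2) = (3 + 5 + 5 + 6 + 6 + 1) / 6 = 26/6 = 4.3333
  x̄ = (4.1667, 4.3333),  deviation x̄ - mu_0 = (4.1667, 4.3333) - (4, 2) = (0.1667, 2.3333).

Step 2 — sample covariance matrix, S[i,j] = (1/(n-1)) · Σ_k (x_{k,i} - mean_i) · (x_{k,j} - mean_j), divisor n-1 = 5:
  S[X_1,X_1] = ((0.8333)·(0.8333) + (0.8333)·(0.8333) + (0.8333)·(0.8333) + (0.8333)·(0.8333) + (-1.1667)·(-1.1667) + (-2.1667)·(-2.1667)) / 5 = 8.8333/5 = 1.7667
  S[X_1,X_2] = ((0.8333)·(-1.3333) + (0.8333)·(0.6667) + (0.8333)·(0.6667) + (0.8333)·(1.6667) + (-1.1667)·(1.6667) + (-2.1667)·(-3.3333)) / 5 = 6.6667/5 = 1.3333
  S[X_2,X_2] = ((-1.3333)·(-1.3333) + (0.6667)·(0.6667) + (0.6667)·(0.6667) + (1.6667)·(1.6667) + (1.6667)·(1.6667) + (-3.3333)·(-3.3333)) / 5 = 19.3333/5 = 3.8667
  S = [[1.7667, 1.3333],
 [1.3333, 3.8667]].

Step 3 — invert S. det(S) = 1.7667·3.8667 - (1.3333)² = 5.0533.
  S^{-1} = (1/det) · [[d, -b], [-b, a]] = [[0.7652, -0.2639],
 [-0.2639, 0.3496]].

Step 4 — quadratic form (x̄ - mu_0)^T · S^{-1} · (x̄ - mu_0):
  S^{-1} · (x̄ - mu_0) = (-0.4881, 0.7718),
  (x̄ - mu_0)^T · [...] = (0.1667)·(-0.4881) + (2.3333)·(0.7718) = 1.7194.

Step 5 — scale by n: T² = 6 · 1.7194 = 10.3166.

T² ≈ 10.3166


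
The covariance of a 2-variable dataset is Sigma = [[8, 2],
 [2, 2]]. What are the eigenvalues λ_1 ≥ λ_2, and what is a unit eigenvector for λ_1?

Step 1 — characteristic polynomial of 2×2 Sigma:
  det(Sigma - λI) = λ² - trace · λ + det = 0.
  trace = 8 + 2 = 10, det = 8·2 - (2)² = 12.
Step 2 — discriminant:
  Δ = trace² - 4·det = 100 - 48 = 52.
Step 3 — eigenvalues:
  λ = (trace ± √Δ)/2 = (10 ± 7.2111)/2,
  λ_1 = 8.6056,  λ_2 = 1.3944.

Step 4 — unit eigenvector for λ_1: solve (Sigma - λ_1 I)v = 0. First row:
  (8 - 8.6056)·v_x + (2)·v_y = 0, i.e. (-0.6056)·v_x + (2)·v_y = 0,
  so v ∝ (b, λ_1 - a) = (2, 0.6056) = u.
  ||u|| = √((2)² + (0.6056)²) = √(4.3667) ≈ 2.0897,
  v_1 = u/||u|| ≈ (0.9571, 0.2898) (||v_1|| = 1).

λ_1 = 8.6056,  λ_2 = 1.3944;  v_1 ≈ (0.9571, 0.2898)


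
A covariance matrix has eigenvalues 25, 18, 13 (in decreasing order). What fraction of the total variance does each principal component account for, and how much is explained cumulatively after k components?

Step 1 — total variance = trace(Sigma) = Σ λ_i = 25 + 18 + 13 = 56.

Step 2 — fraction explained by component i = λ_i / Σ λ:
  PC1: 25/56 = 0.4464
  PC2: 18/56 = 0.3214
  PC3: 13/56 = 0.2321

Step 3 — cumulative fraction after k components = (λ_1 + ... + λ_k) / Σ λ:
  k = 1: 25/56 = 0.4464
  k = 2: (25 + 18)/56 = 43/56 = 0.7679
  k = 3: (25 + 18 + 13)/56 = 56/56 = 1

Summary (fraction, with percent):

explained: PC1 0.4464 (44.64%), PC2 0.3214 (32.14%), PC3 0.2321 (23.21%);  cumulative: 0.4464, 0.7679, 1


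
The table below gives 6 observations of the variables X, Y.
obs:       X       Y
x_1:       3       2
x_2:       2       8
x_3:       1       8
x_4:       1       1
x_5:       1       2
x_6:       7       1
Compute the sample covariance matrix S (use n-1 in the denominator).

Step 1 — column means:
  mean(X) = (3 + 2 + 1 + 1 + 1 + 7) / 6 = 15/6 = 2.5
  mean(Y) = (2 + 8 + 8 + 1 + 2 + 1) / 6 = 22/6 = 3.6667

Step 2 — sample covariance S[i,j] = (1/(n-1)) · Σ_k (x_{k,i} - mean_i) · (x_{k,j} - mean_j), with n-1 = 5.
  S[X,X] = ((0.5)·(0.5) + (-0.5)·(-0.5) + (-1.5)·(-1.5) + (-1.5)·(-1.5) + (-1.5)·(-1.5) + (4.5)·(4.5)) / 5 = 27.5/5 = 5.5
  S[X,Y] = ((0.5)·(-1.6667) + (-0.5)·(4.3333) + (-1.5)·(4.3333) + (-1.5)·(-2.6667) + (-1.5)·(-1.6667) + (4.5)·(-2.6667)) / 5 = -15/5 = -3
  S[Y,Y] = ((-1.6667)·(-1.6667) + (4.3333)·(4.3333) + (4.3333)·(4.3333) + (-2.6667)·(-2.6667) + (-1.6667)·(-1.6667) + (-2.6667)·(-2.6667)) / 5 = 57.3333/5 = 11.4667

S is symmetric (S[j,i] = S[i,j]). Assembling:

S = [[5.5, -3],
 [-3, 11.4667]]


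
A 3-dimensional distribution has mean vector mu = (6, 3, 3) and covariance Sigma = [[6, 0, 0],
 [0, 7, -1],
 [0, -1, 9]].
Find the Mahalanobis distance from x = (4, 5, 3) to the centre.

Step 1 — centre the observation: (x - mu) = (-2, 2, 0).

Step 2 — invert Sigma (cofactor / det for 3×3, or solve directly):
  Sigma^{-1} = [[0.1667, 0, 0],
 [0, 0.1452, 0.0161],
 [0, 0.0161, 0.1129]].

Step 3 — form the quadratic (x - mu)^T · Sigma^{-1} · (x - mu):
  Sigma^{-1} · (x - mu) = (-0.3333, 0.2903, 0.0323).
  (x - mu)^T · [Sigma^{-1} · (x - mu)] = (-2)·(-0.3333) + (2)·(0.2903) + (0)·(0.0323) = 1.2473.

Step 4 — take square root: d = √(1.2473) ≈ 1.1168.

d(x, mu) = √(1.2473) ≈ 1.1168


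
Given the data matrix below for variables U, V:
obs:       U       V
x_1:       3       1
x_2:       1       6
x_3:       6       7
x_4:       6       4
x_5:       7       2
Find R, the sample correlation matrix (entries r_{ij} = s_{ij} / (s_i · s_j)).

Step 1 — column means:
  mean(U) = (3 + 1 + 6 + 6 + 7) / 5 = 23/5 = 4.6
  mean(V) = (1 + 6 + 7 + 4 + 2) / 5 = 20/5 = 4

Step 2 — sample variances and covariances s[i,j] = (1/(n-1)) · Σ_k (x_{k,i} - mean_i) · (x_{k,j} - mean_j), with n-1 = 4:
  s[U,U] = ((-1.6)·(-1.6) + (-3.6)·(-3.6) + (1.4)·(1.4) + (1.4)·(1.4) + (2.4)·(2.4)) / 4 = 25.2/4 = 6.3
  s[U,V] = ((-1.6)·(-3) + (-3.6)·(2) + (1.4)·(3) + (1.4)·(0) + (2.4)·(-2)) / 4 = -3/4 = -0.75
  s[V,V] = ((-3)·(-3) + (2)·(2) + (3)·(3) + (0)·(0) + (-2)·(-2)) / 4 = 26/4 = 6.5
  Sample standard deviations s_i = √(s[i,i]):
  s(U) = √(6.3) = 2.51
  s(V) = √(6.5) = 2.5495

Step 3 — r_{ij} = s_{ij} / (s_i · s_j):
  r[U,U] = 1 (diagonal).
  r[U,V] = -0.75 / (2.51 · 2.5495) = -0.75 / 6.3992 = -0.1172
  r[V,V] = 1 (diagonal).

R is symmetric with unit diagonal. Assembling:

R = [[1, -0.1172],
 [-0.1172, 1]]


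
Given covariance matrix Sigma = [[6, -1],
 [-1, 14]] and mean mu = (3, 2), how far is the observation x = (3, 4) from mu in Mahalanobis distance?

Step 1 — centre the observation: (x - mu) = (0, 2).

Step 2 — invert Sigma. det(Sigma) = 6·14 - (-1)² = 83.
  Sigma^{-1} = (1/det) · [[d, -b], [-b, a]] = [[0.1687, 0.012],
 [0.012, 0.0723]].

Step 3 — form the quadratic (x - mu)^T · Sigma^{-1} · (x - mu):
  Sigma^{-1} · (x - mu) = (0.0241, 0.1446).
  (x - mu)^T · [Sigma^{-1} · (x - mu)] = (0)·(0.0241) + (2)·(0.1446) = 0.2892.

Step 4 — take square root: d = √(0.2892) ≈ 0.5377.

d(x, mu) = √(0.2892) ≈ 0.5377


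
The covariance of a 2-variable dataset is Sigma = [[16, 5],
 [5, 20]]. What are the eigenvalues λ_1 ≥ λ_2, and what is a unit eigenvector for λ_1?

Step 1 — characteristic polynomial of 2×2 Sigma:
  det(Sigma - λI) = λ² - trace · λ + det = 0.
  trace = 16 + 20 = 36, det = 16·20 - (5)² = 295.
Step 2 — discriminant:
  Δ = trace² - 4·det = 1296 - 1180 = 116.
Step 3 — eigenvalues:
  λ = (trace ± √Δ)/2 = (36 ± 10.7703)/2,
  λ_1 = 23.3852,  λ_2 = 12.6148.

Step 4 — unit eigenvector for λ_1: solve (Sigma - λ_1 I)v = 0. First row:
  (16 - 23.3852)·v_x + (5)·v_y = 0, i.e. (-7.3852)·v_x + (5)·v_y = 0,
  so v ∝ (b, λ_1 - a) = (5, 7.3852) = u.
  ||u|| = √((5)² + (7.3852)²) = √(79.5407) ≈ 8.9186,
  v_1 = u/||u|| ≈ (0.5606, 0.8281) (||v_1|| = 1).

λ_1 = 23.3852,  λ_2 = 12.6148;  v_1 ≈ (0.5606, 0.8281)


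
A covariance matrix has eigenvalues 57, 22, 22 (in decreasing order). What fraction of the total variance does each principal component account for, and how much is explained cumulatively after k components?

Step 1 — total variance = trace(Sigma) = Σ λ_i = 57 + 22 + 22 = 101.

Step 2 — fraction explained by component i = λ_i / Σ λ:
  PC1: 57/101 = 0.5644
  PC2: 22/101 = 0.2178
  PC3: 22/101 = 0.2178

Step 3 — cumulative fraction after k components = (λ_1 + ... + λ_k) / Σ λ:
  k = 1: 57/101 = 0.5644
  k = 2: (57 + 22)/101 = 79/101 = 0.7822
  k = 3: (57 + 22 + 22)/101 = 101/101 = 1

Summary (fraction, with percent):

explained: PC1 0.5644 (56.44%), PC2 0.2178 (21.78%), PC3 0.2178 (21.78%);  cumulative: 0.5644, 0.7822, 1


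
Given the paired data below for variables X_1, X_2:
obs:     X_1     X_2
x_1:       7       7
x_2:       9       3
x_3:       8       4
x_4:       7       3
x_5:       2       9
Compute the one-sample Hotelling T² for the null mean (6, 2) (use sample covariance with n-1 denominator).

Step 1 — sample mean vector:
  mean(X_1) = (7 + 9 + 8 + 7 + 2) / 5 = 33/5 = 6.6
  mean(X_2) = (7 + 3 + 4 + 3 + 9) / 5 = 26/5 = 5.2
  x̄ = (6.6, 5.2),  deviation x̄ - mu_0 = (6.6, 5.2) - (6, 2) = (0.6, 3.2).

Step 2 — sample covariance matrix, S[i,j] = (1/(n-1)) · Σ_k (x_{k,i} - mean_i) · (x_{k,j} - mean_j), divisor n-1 = 4:
  S[X_1,X_1] = ((0.4)·(0.4) + (2.4)·(2.4) + (1.4)·(1.4) + (0.4)·(0.4) + (-4.6)·(-4.6)) / 4 = 29.2/4 = 7.3
  S[X_1,X_2] = ((0.4)·(1.8) + (2.4)·(-2.2) + (1.4)·(-1.2) + (0.4)·(-2.2) + (-4.6)·(3.8)) / 4 = -24.6/4 = -6.15
  S[X_2,X_2] = ((1.8)·(1.8) + (-2.2)·(-2.2) + (-1.2)·(-1.2) + (-2.2)·(-2.2) + (3.8)·(3.8)) / 4 = 28.8/4 = 7.2
  S = [[7.3, -6.15],
 [-6.15, 7.2]].

Step 3 — invert S. det(S) = 7.3·7.2 - (-6.15)² = 14.7375.
  S^{-1} = (1/det) · [[d, -b], [-b, a]] = [[0.4885, 0.4173],
 [0.4173, 0.4953]].

Step 4 — quadratic form (x̄ - mu_0)^T · S^{-1} · (x̄ - mu_0):
  S^{-1} · (x̄ - mu_0) = (1.6285, 1.8355),
  (x̄ - mu_0)^T · [...] = (0.6)·(1.6285) + (3.2)·(1.8355) = 6.8506.

Step 5 — scale by n: T² = 5 · 6.8506 = 34.2528.

T² ≈ 34.2528


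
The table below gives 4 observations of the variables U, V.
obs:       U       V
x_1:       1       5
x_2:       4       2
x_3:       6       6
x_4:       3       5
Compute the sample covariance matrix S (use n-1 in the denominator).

Step 1 — column means:
  mean(U) = (1 + 4 + 6 + 3) / 4 = 14/4 = 3.5
  mean(V) = (5 + 2 + 6 + 5) / 4 = 18/4 = 4.5

Step 2 — sample covariance S[i,j] = (1/(n-1)) · Σ_k (x_{k,i} - mean_i) · (x_{k,j} - mean_j), with n-1 = 3.
  S[U,U] = ((-2.5)·(-2.5) + (0.5)·(0.5) + (2.5)·(2.5) + (-0.5)·(-0.5)) / 3 = 13/3 = 4.3333
  S[U,V] = ((-2.5)·(0.5) + (0.5)·(-2.5) + (2.5)·(1.5) + (-0.5)·(0.5)) / 3 = 1/3 = 0.3333
  S[V,V] = ((0.5)·(0.5) + (-2.5)·(-2.5) + (1.5)·(1.5) + (0.5)·(0.5)) / 3 = 9/3 = 3

S is symmetric (S[j,i] = S[i,j]). Assembling:

S = [[4.3333, 0.3333],
 [0.3333, 3]]


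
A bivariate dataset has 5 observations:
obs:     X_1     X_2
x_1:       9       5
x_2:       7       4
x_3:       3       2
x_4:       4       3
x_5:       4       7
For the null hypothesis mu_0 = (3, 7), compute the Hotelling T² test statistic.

Step 1 — sample mean vector:
  mean(X_1) = (9 + 7 + 3 + 4 + 4) / 5 = 27/5 = 5.4
  mean(X_2) = (5 + 4 + 2 + 3 + 7) / 5 = 21/5 = 4.2
  x̄ = (5.4, 4.2),  deviation x̄ - mu_0 = (5.4, 4.2) - (3, 7) = (2.4, -2.8).

Step 2 — sample covariance matrix, S[i,j] = (1/(n-1)) · Σ_k (x_{k,i} - mean_i) · (x_{k,j} - mean_j), divisor n-1 = 4:
  S[X_1,X_1] = ((3.6)·(3.6) + (1.6)·(1.6) + (-2.4)·(-2.4) + (-1.4)·(-1.4) + (-1.4)·(-1.4)) / 4 = 25.2/4 = 6.3
  S[X_1,X_2] = ((3.6)·(0.8) + (1.6)·(-0.2) + (-2.4)·(-2.2) + (-1.4)·(-1.2) + (-1.4)·(2.8)) / 4 = 5.6/4 = 1.4
  S[X_2,X_2] = ((0.8)·(0.8) + (-0.2)·(-0.2) + (-2.2)·(-2.2) + (-1.2)·(-1.2) + (2.8)·(2.8)) / 4 = 14.8/4 = 3.7
  S = [[6.3, 1.4],
 [1.4, 3.7]].

Step 3 — invert S. det(S) = 6.3·3.7 - (1.4)² = 21.35.
  S^{-1} = (1/det) · [[d, -b], [-b, a]] = [[0.1733, -0.0656],
 [-0.0656, 0.2951]].

Step 4 — quadratic form (x̄ - mu_0)^T · S^{-1} · (x̄ - mu_0):
  S^{-1} · (x̄ - mu_0) = (0.5995, -0.9836),
  (x̄ - mu_0)^T · [...] = (2.4)·(0.5995) + (-2.8)·(-0.9836) = 4.193.

Step 5 — scale by n: T² = 5 · 4.193 = 20.9649.

T² ≈ 20.9649


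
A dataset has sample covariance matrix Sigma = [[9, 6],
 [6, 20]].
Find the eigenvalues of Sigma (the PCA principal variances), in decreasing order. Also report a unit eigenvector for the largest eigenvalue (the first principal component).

Step 1 — characteristic polynomial of 2×2 Sigma:
  det(Sigma - λI) = λ² - trace · λ + det = 0.
  trace = 9 + 20 = 29, det = 9·20 - (6)² = 144.
Step 2 — discriminant:
  Δ = trace² - 4·det = 841 - 576 = 265.
Step 3 — eigenvalues:
  λ = (trace ± √Δ)/2 = (29 ± 16.2788)/2,
  λ_1 = 22.6394,  λ_2 = 6.3606.

Step 4 — unit eigenvector for λ_1: solve (Sigma - λ_1 I)v = 0. First row:
  (9 - 22.6394)·v_x + (6)·v_y = 0, i.e. (-13.6394)·v_x + (6)·v_y = 0,
  so v ∝ (b, λ_1 - a) = (6, 13.6394) = u.
  ||u|| = √((6)² + (13.6394)²) = √(222.0335) ≈ 14.9008,
  v_1 = u/||u|| ≈ (0.4027, 0.9153) (||v_1|| = 1).

λ_1 = 22.6394,  λ_2 = 6.3606;  v_1 ≈ (0.4027, 0.9153)


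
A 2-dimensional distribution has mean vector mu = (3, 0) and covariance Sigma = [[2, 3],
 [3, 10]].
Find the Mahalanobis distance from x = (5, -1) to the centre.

Step 1 — centre the observation: (x - mu) = (2, -1).

Step 2 — invert Sigma. det(Sigma) = 2·10 - (3)² = 11.
  Sigma^{-1} = (1/det) · [[d, -b], [-b, a]] = [[0.9091, -0.2727],
 [-0.2727, 0.1818]].

Step 3 — form the quadratic (x - mu)^T · Sigma^{-1} · (x - mu):
  Sigma^{-1} · (x - mu) = (2.0909, -0.7273).
  (x - mu)^T · [Sigma^{-1} · (x - mu)] = (2)·(2.0909) + (-1)·(-0.7273) = 4.9091.

Step 4 — take square root: d = √(4.9091) ≈ 2.2156.

d(x, mu) = √(4.9091) ≈ 2.2156


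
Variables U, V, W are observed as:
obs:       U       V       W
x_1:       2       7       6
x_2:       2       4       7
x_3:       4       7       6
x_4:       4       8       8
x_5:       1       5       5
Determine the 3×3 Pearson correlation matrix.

Step 1 — column means:
  mean(U) = (2 + 2 + 4 + 4 + 1) / 5 = 13/5 = 2.6
  mean(V) = (7 + 4 + 7 + 8 + 5) / 5 = 31/5 = 6.2
  mean(W) = (6 + 7 + 6 + 8 + 5) / 5 = 32/5 = 6.4

Step 2 — sample variances and covariances s[i,j] = (1/(n-1)) · Σ_k (x_{k,i} - mean_i) · (x_{k,j} - mean_j), with n-1 = 4:
  s[U,U] = ((-0.6)·(-0.6) + (-0.6)·(-0.6) + (1.4)·(1.4) + (1.4)·(1.4) + (-1.6)·(-1.6)) / 4 = 7.2/4 = 1.8
  s[U,V] = ((-0.6)·(0.8) + (-0.6)·(-2.2) + (1.4)·(0.8) + (1.4)·(1.8) + (-1.6)·(-1.2)) / 4 = 6.4/4 = 1.6
  s[U,W] = ((-0.6)·(-0.4) + (-0.6)·(0.6) + (1.4)·(-0.4) + (1.4)·(1.6) + (-1.6)·(-1.4)) / 4 = 3.8/4 = 0.95
  s[V,V] = ((0.8)·(0.8) + (-2.2)·(-2.2) + (0.8)·(0.8) + (1.8)·(1.8) + (-1.2)·(-1.2)) / 4 = 10.8/4 = 2.7
  s[V,W] = ((0.8)·(-0.4) + (-2.2)·(0.6) + (0.8)·(-0.4) + (1.8)·(1.6) + (-1.2)·(-1.4)) / 4 = 2.6/4 = 0.65
  s[W,W] = ((-0.4)·(-0.4) + (0.6)·(0.6) + (-0.4)·(-0.4) + (1.6)·(1.6) + (-1.4)·(-1.4)) / 4 = 5.2/4 = 1.3
  Sample standard deviations s_i = √(s[i,i]):
  s(U) = √(1.8) = 1.3416
  s(V) = √(2.7) = 1.6432
  s(W) = √(1.3) = 1.1402

Step 3 — r_{ij} = s_{ij} / (s_i · s_j):
  r[U,U] = 1 (diagonal).
  r[U,V] = 1.6 / (1.3416 · 1.6432) = 1.6 / 2.2045 = 0.7258
  r[U,W] = 0.95 / (1.3416 · 1.1402) = 0.95 / 1.5297 = 0.621
  r[V,V] = 1 (diagonal).
  r[V,W] = 0.65 / (1.6432 · 1.1402) = 0.65 / 1.8735 = 0.3469
  r[W,W] = 1 (diagonal).

R is symmetric with unit diagonal. Assembling:

R = [[1, 0.7258, 0.621],
 [0.7258, 1, 0.3469],
 [0.621, 0.3469, 1]]


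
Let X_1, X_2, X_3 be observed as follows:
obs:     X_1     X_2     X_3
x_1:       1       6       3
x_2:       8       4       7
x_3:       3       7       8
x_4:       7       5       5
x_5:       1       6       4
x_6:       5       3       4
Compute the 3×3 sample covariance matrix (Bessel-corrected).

Step 1 — column means:
  mean(X_1) = (1 + 8 + 3 + 7 + 1 + 5) / 6 = 25/6 = 4.1667
  mean(X_2) = (6 + 4 + 7 + 5 + 6 + 3) / 6 = 31/6 = 5.1667
  mean(X_3) = (3 + 7 + 8 + 5 + 4 + 4) / 6 = 31/6 = 5.1667

Step 2 — sample covariance S[i,j] = (1/(n-1)) · Σ_k (x_{k,i} - mean_i) · (x_{k,j} - mean_j), with n-1 = 5.
  S[X_1,X_1] = ((-3.1667)·(-3.1667) + (3.8333)·(3.8333) + (-1.1667)·(-1.1667) + (2.8333)·(2.8333) + (-3.1667)·(-3.1667) + (0.8333)·(0.8333)) / 5 = 44.8333/5 = 8.9667
  S[X_1,X_2] = ((-3.1667)·(0.8333) + (3.8333)·(-1.1667) + (-1.1667)·(1.8333) + (2.8333)·(-0.1667) + (-3.1667)·(0.8333) + (0.8333)·(-2.1667)) / 5 = -14.1667/5 = -2.8333
  S[X_1,X_3] = ((-3.1667)·(-2.1667) + (3.8333)·(1.8333) + (-1.1667)·(2.8333) + (2.8333)·(-0.1667) + (-3.1667)·(-1.1667) + (0.8333)·(-1.1667)) / 5 = 12.8333/5 = 2.5667
  S[X_2,X_2] = ((0.8333)·(0.8333) + (-1.1667)·(-1.1667) + (1.8333)·(1.8333) + (-0.1667)·(-0.1667) + (0.8333)·(0.8333) + (-2.1667)·(-2.1667)) / 5 = 10.8333/5 = 2.1667
  S[X_2,X_3] = ((0.8333)·(-2.1667) + (-1.1667)·(1.8333) + (1.8333)·(2.8333) + (-0.1667)·(-0.1667) + (0.8333)·(-1.1667) + (-2.1667)·(-1.1667)) / 5 = 2.8333/5 = 0.5667
  S[X_3,X_3] = ((-2.1667)·(-2.1667) + (1.8333)·(1.8333) + (2.8333)·(2.8333) + (-0.1667)·(-0.1667) + (-1.1667)·(-1.1667) + (-1.1667)·(-1.1667)) / 5 = 18.8333/5 = 3.7667

S is symmetric (S[j,i] = S[i,j]). Assembling:

S = [[8.9667, -2.8333, 2.5667],
 [-2.8333, 2.1667, 0.5667],
 [2.5667, 0.5667, 3.7667]]


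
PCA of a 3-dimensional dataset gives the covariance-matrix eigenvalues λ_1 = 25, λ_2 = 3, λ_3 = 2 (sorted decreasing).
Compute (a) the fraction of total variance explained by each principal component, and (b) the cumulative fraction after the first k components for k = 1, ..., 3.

Step 1 — total variance = trace(Sigma) = Σ λ_i = 25 + 3 + 2 = 30.

Step 2 — fraction explained by component i = λ_i / Σ λ:
  PC1: 25/30 = 0.8333
  PC2: 3/30 = 0.1
  PC3: 2/30 = 0.0667

Step 3 — cumulative fraction after k components = (λ_1 + ... + λ_k) / Σ λ:
  k = 1: 25/30 = 0.8333
  k = 2: (25 + 3)/30 = 28/30 = 0.9333
  k = 3: (25 + 3 + 2)/30 = 30/30 = 1

Summary (fraction, with percent):

explained: PC1 0.8333 (83.33%), PC2 0.1 (10%), PC3 0.0667 (6.67%);  cumulative: 0.8333, 0.9333, 1


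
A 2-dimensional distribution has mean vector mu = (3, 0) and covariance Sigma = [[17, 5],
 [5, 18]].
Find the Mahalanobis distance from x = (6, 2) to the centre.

Step 1 — centre the observation: (x - mu) = (3, 2).

Step 2 — invert Sigma. det(Sigma) = 17·18 - (5)² = 281.
  Sigma^{-1} = (1/det) · [[d, -b], [-b, a]] = [[0.0641, -0.0178],
 [-0.0178, 0.0605]].

Step 3 — form the quadratic (x - mu)^T · Sigma^{-1} · (x - mu):
  Sigma^{-1} · (x - mu) = (0.1566, 0.0676).
  (x - mu)^T · [Sigma^{-1} · (x - mu)] = (3)·(0.1566) + (2)·(0.0676) = 0.605.

Step 4 — take square root: d = √(0.605) ≈ 0.7778.

d(x, mu) = √(0.605) ≈ 0.7778


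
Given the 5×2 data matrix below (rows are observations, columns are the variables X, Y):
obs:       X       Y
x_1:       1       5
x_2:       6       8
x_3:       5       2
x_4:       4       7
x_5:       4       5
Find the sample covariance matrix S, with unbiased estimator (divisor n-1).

Step 1 — column means:
  mean(X) = (1 + 6 + 5 + 4 + 4) / 5 = 20/5 = 4
  mean(Y) = (5 + 8 + 2 + 7 + 5) / 5 = 27/5 = 5.4

Step 2 — sample covariance S[i,j] = (1/(n-1)) · Σ_k (x_{k,i} - mean_i) · (x_{k,j} - mean_j), with n-1 = 4.
  S[X,X] = ((-3)·(-3) + (2)·(2) + (1)·(1) + (0)·(0) + (0)·(0)) / 4 = 14/4 = 3.5
  S[X,Y] = ((-3)·(-0.4) + (2)·(2.6) + (1)·(-3.4) + (0)·(1.6) + (0)·(-0.4)) / 4 = 3/4 = 0.75
  S[Y,Y] = ((-0.4)·(-0.4) + (2.6)·(2.6) + (-3.4)·(-3.4) + (1.6)·(1.6) + (-0.4)·(-0.4)) / 4 = 21.2/4 = 5.3

S is symmetric (S[j,i] = S[i,j]). Assembling:

S = [[3.5, 0.75],
 [0.75, 5.3]]


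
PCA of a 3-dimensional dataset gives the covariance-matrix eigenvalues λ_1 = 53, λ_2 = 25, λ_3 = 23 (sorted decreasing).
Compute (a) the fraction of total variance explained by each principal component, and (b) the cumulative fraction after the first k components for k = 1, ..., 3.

Step 1 — total variance = trace(Sigma) = Σ λ_i = 53 + 25 + 23 = 101.

Step 2 — fraction explained by component i = λ_i / Σ λ:
  PC1: 53/101 = 0.5248
  PC2: 25/101 = 0.2475
  PC3: 23/101 = 0.2277

Step 3 — cumulative fraction after k components = (λ_1 + ... + λ_k) / Σ λ:
  k = 1: 53/101 = 0.5248
  k = 2: (53 + 25)/101 = 78/101 = 0.7723
  k = 3: (53 + 25 + 23)/101 = 101/101 = 1

Summary (fraction, with percent):

explained: PC1 0.5248 (52.48%), PC2 0.2475 (24.75%), PC3 0.2277 (22.77%);  cumulative: 0.5248, 0.7723, 1


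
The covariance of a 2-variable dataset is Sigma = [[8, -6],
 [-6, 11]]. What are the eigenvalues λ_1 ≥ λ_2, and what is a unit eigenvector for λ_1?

Step 1 — characteristic polynomial of 2×2 Sigma:
  det(Sigma - λI) = λ² - trace · λ + det = 0.
  trace = 8 + 11 = 19, det = 8·11 - (-6)² = 52.
Step 2 — discriminant:
  Δ = trace² - 4·det = 361 - 208 = 153.
Step 3 — eigenvalues:
  λ = (trace ± √Δ)/2 = (19 ± 12.3693)/2,
  λ_1 = 15.6847,  λ_2 = 3.3153.

Step 4 — unit eigenvector for λ_1: solve (Sigma - λ_1 I)v = 0. First row:
  (8 - 15.6847)·v_x + (-6)·v_y = 0, i.e. (-7.6847)·v_x + (-6)·v_y = 0,
  so v ∝ (b, λ_1 - a) = (-6, 7.6847); multiply by -1 so the first entry is positive: u = (6, -7.6847).
  ||u|| = √((6)² + (-7.6847)²) = √(95.054) ≈ 9.7496,
  v_1 = u/||u|| ≈ (0.6154, -0.7882) (||v_1|| = 1).

λ_1 = 15.6847,  λ_2 = 3.3153;  v_1 ≈ (0.6154, -0.7882)


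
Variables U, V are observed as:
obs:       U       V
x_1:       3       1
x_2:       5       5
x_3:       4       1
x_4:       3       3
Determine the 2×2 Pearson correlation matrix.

Step 1 — column means:
  mean(U) = (3 + 5 + 4 + 3) / 4 = 15/4 = 3.75
  mean(V) = (1 + 5 + 1 + 3) / 4 = 10/4 = 2.5

Step 2 — sample variances and covariances s[i,j] = (1/(n-1)) · Σ_k (x_{k,i} - mean_i) · (x_{k,j} - mean_j), with n-1 = 3:
  s[U,U] = ((-0.75)·(-0.75) + (1.25)·(1.25) + (0.25)·(0.25) + (-0.75)·(-0.75)) / 3 = 2.75/3 = 0.9167
  s[U,V] = ((-0.75)·(-1.5) + (1.25)·(2.5) + (0.25)·(-1.5) + (-0.75)·(0.5)) / 3 = 3.5/3 = 1.1667
  s[V,V] = ((-1.5)·(-1.5) + (2.5)·(2.5) + (-1.5)·(-1.5) + (0.5)·(0.5)) / 3 = 11/3 = 3.6667
  Sample standard deviations s_i = √(s[i,i]):
  s(U) = √(0.9167) = 0.9574
  s(V) = √(3.6667) = 1.9149

Step 3 — r_{ij} = s_{ij} / (s_i · s_j):
  r[U,U] = 1 (diagonal).
  r[U,V] = 1.1667 / (0.9574 · 1.9149) = 1.1667 / 1.8333 = 0.6364
  r[V,V] = 1 (diagonal).

R is symmetric with unit diagonal. Assembling:

R = [[1, 0.6364],
 [0.6364, 1]]


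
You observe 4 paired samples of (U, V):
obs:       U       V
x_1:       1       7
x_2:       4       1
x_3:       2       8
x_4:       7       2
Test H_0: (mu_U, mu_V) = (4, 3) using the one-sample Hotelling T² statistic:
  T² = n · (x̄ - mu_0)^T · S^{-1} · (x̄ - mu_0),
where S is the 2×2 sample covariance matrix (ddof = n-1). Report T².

Step 1 — sample mean vector:
  mean(U) = (1 + 4 + 2 + 7) / 4 = 14/4 = 3.5
  mean(V) = (7 + 1 + 8 + 2) / 4 = 18/4 = 4.5
  x̄ = (3.5, 4.5),  deviation x̄ - mu_0 = (3.5, 4.5) - (4, 3) = (-0.5, 1.5).

Step 2 — sample covariance matrix, S[i,j] = (1/(n-1)) · Σ_k (x_{k,i} - mean_i) · (x_{k,j} - mean_j), divisor n-1 = 3:
  S[U,U] = ((-2.5)·(-2.5) + (0.5)·(0.5) + (-1.5)·(-1.5) + (3.5)·(3.5)) / 3 = 21/3 = 7
  S[U,V] = ((-2.5)·(2.5) + (0.5)·(-3.5) + (-1.5)·(3.5) + (3.5)·(-2.5)) / 3 = -22/3 = -7.3333
  S[V,V] = ((2.5)·(2.5) + (-3.5)·(-3.5) + (3.5)·(3.5) + (-2.5)·(-2.5)) / 3 = 37/3 = 12.3333
  S = [[7, -7.3333],
 [-7.3333, 12.3333]].

Step 3 — invert S. det(S) = 7·12.3333 - (-7.3333)² = 32.5556.
  S^{-1} = (1/det) · [[d, -b], [-b, a]] = [[0.3788, 0.2253],
 [0.2253, 0.215]].

Step 4 — quadratic form (x̄ - mu_0)^T · S^{-1} · (x̄ - mu_0):
  S^{-1} · (x̄ - mu_0) = (0.1485, 0.2099),
  (x̄ - mu_0)^T · [...] = (-0.5)·(0.1485) + (1.5)·(0.2099) = 0.2406.

Step 5 — scale by n: T² = 4 · 0.2406 = 0.9625.

T² ≈ 0.9625


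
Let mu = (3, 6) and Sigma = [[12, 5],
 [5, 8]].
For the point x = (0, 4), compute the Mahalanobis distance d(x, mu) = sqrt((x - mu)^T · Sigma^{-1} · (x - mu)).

Step 1 — centre the observation: (x - mu) = (-3, -2).

Step 2 — invert Sigma. det(Sigma) = 12·8 - (5)² = 71.
  Sigma^{-1} = (1/det) · [[d, -b], [-b, a]] = [[0.1127, -0.0704],
 [-0.0704, 0.169]].

Step 3 — form the quadratic (x - mu)^T · Sigma^{-1} · (x - mu):
  Sigma^{-1} · (x - mu) = (-0.1972, -0.1268).
  (x - mu)^T · [Sigma^{-1} · (x - mu)] = (-3)·(-0.1972) + (-2)·(-0.1268) = 0.8451.

Step 4 — take square root: d = √(0.8451) ≈ 0.9193.

d(x, mu) = √(0.8451) ≈ 0.9193


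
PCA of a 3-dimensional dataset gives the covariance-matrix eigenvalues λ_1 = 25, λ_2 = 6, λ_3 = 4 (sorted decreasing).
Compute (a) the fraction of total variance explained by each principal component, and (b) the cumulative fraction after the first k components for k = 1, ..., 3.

Step 1 — total variance = trace(Sigma) = Σ λ_i = 25 + 6 + 4 = 35.

Step 2 — fraction explained by component i = λ_i / Σ λ:
  PC1: 25/35 = 0.7143
  PC2: 6/35 = 0.1714
  PC3: 4/35 = 0.1143

Step 3 — cumulative fraction after k components = (λ_1 + ... + λ_k) / Σ λ:
  k = 1: 25/35 = 0.7143
  k = 2: (25 + 6)/35 = 31/35 = 0.8857
  k = 3: (25 + 6 + 4)/35 = 35/35 = 1

Summary (fraction, with percent):

explained: PC1 0.7143 (71.43%), PC2 0.1714 (17.14%), PC3 0.1143 (11.43%);  cumulative: 0.7143, 0.8857, 1


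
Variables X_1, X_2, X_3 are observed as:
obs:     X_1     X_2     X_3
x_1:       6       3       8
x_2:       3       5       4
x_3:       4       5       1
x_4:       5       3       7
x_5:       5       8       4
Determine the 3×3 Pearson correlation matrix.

Step 1 — column means:
  mean(X_1) = (6 + 3 + 4 + 5 + 5) / 5 = 23/5 = 4.6
  mean(X_2) = (3 + 5 + 5 + 3 + 8) / 5 = 24/5 = 4.8
  mean(X_3) = (8 + 4 + 1 + 7 + 4) / 5 = 24/5 = 4.8

Step 2 — sample variances and covariances s[i,j] = (1/(n-1)) · Σ_k (x_{k,i} - mean_i) · (x_{k,j} - mean_j), with n-1 = 4:
  s[X_1,X_1] = ((1.4)·(1.4) + (-1.6)·(-1.6) + (-0.6)·(-0.6) + (0.4)·(0.4) + (0.4)·(0.4)) / 4 = 5.2/4 = 1.3
  s[X_1,X_2] = ((1.4)·(-1.8) + (-1.6)·(0.2) + (-0.6)·(0.2) + (0.4)·(-1.8) + (0.4)·(3.2)) / 4 = -2.4/4 = -0.6
  s[X_1,X_3] = ((1.4)·(3.2) + (-1.6)·(-0.8) + (-0.6)·(-3.8) + (0.4)·(2.2) + (0.4)·(-0.8)) / 4 = 8.6/4 = 2.15
  s[X_2,X_2] = ((-1.8)·(-1.8) + (0.2)·(0.2) + (0.2)·(0.2) + (-1.8)·(-1.8) + (3.2)·(3.2)) / 4 = 16.8/4 = 4.2
  s[X_2,X_3] = ((-1.8)·(3.2) + (0.2)·(-0.8) + (0.2)·(-3.8) + (-1.8)·(2.2) + (3.2)·(-0.8)) / 4 = -13.2/4 = -3.3
  s[X_3,X_3] = ((3.2)·(3.2) + (-0.8)·(-0.8) + (-3.8)·(-3.8) + (2.2)·(2.2) + (-0.8)·(-0.8)) / 4 = 30.8/4 = 7.7
  Sample standard deviations s_i = √(s[i,i]):
  s(X_1) = √(1.3) = 1.1402
  s(X_2) = √(4.2) = 2.0494
  s(X_3) = √(7.7) = 2.7749

Step 3 — r_{ij} = s_{ij} / (s_i · s_j):
  r[X_1,X_1] = 1 (diagonal).
  r[X_1,X_2] = -0.6 / (1.1402 · 2.0494) = -0.6 / 2.3367 = -0.2568
  r[X_1,X_3] = 2.15 / (1.1402 · 2.7749) = 2.15 / 3.1639 = 0.6796
  r[X_2,X_2] = 1 (diagonal).
  r[X_2,X_3] = -3.3 / (2.0494 · 2.7749) = -3.3 / 5.6868 = -0.5803
  r[X_3,X_3] = 1 (diagonal).

R is symmetric with unit diagonal. Assembling:

R = [[1, -0.2568, 0.6796],
 [-0.2568, 1, -0.5803],
 [0.6796, -0.5803, 1]]
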